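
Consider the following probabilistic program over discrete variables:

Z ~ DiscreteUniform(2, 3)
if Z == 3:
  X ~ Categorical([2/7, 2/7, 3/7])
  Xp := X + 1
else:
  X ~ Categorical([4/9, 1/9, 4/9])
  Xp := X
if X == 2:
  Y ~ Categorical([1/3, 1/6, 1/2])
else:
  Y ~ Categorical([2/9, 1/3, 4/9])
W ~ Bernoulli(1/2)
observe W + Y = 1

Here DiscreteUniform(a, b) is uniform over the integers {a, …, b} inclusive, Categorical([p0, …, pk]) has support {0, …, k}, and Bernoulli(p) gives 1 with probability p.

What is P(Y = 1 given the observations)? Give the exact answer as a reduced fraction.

Enumerate traces; 12 have nonzero weight after conditioning:
  (Z=2, X=0, Y=0, W=1) weight 2/81
  (Z=2, X=0, Y=1, W=0) weight 1/27
  (Z=2, X=1, Y=0, W=1) weight 1/162
  (Z=2, X=1, Y=1, W=0) weight 1/108
  (Z=2, X=2, Y=0, W=1) weight 1/27
  (Z=2, X=2, Y=1, W=0) weight 1/54
  (Z=3, X=0, Y=0, W=1) weight 1/63
  (Z=3, X=0, Y=1, W=0) weight 1/42
  … 4 more
Group by Y:
  weight(Y=0) = 307/2268
  weight(Y=1) = 197/1512
Total weight = 307/2268 + 197/1512 = 1205/4536
P(Y=0 | obs) = 307/2268 / 1205/4536 = 614/1205
P(Y=1 | obs) = 197/1512 / 1205/4536 = 591/1205

P(Y = 1 | obs) = 591/1205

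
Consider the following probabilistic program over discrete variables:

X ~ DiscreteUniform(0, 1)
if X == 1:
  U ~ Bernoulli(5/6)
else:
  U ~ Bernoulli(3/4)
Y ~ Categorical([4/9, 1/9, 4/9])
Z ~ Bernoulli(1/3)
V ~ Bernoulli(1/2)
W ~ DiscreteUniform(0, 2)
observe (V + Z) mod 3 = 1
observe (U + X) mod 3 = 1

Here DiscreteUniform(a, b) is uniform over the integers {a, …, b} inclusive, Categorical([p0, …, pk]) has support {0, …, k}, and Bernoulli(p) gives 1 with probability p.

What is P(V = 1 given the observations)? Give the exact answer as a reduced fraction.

Enumerate traces; 36 have nonzero weight after conditioning:
  (X=0, U=1, Y=0, Z=0, V=1, W=0) weight 1/54
  (X=0, U=1, Y=0, Z=0, V=1, W=1) weight 1/54
  (X=0, U=1, Y=0, Z=0, V=1, W=2) weight 1/54
  (X=0, U=1, Y=0, Z=1, V=0, W=0) weight 1/108
  (X=0, U=1, Y=0, Z=1, V=0, W=1) weight 1/108
  (X=0, U=1, Y=0, Z=1, V=0, W=2) weight 1/108
  (X=0, U=1, Y=1, Z=0, V=1, W=0) weight 1/216
  (X=0, U=1, Y=1, Z=0, V=1, W=1) weight 1/216
  … 28 more
Group by V:
  weight(V=0) = 11/144
  weight(V=1) = 11/72
Total weight = 11/144 + 11/72 = 11/48
P(V=0 | obs) = 11/144 / 11/48 = 1/3
P(V=1 | obs) = 11/72 / 11/48 = 2/3

P(V = 1 | obs) = 2/3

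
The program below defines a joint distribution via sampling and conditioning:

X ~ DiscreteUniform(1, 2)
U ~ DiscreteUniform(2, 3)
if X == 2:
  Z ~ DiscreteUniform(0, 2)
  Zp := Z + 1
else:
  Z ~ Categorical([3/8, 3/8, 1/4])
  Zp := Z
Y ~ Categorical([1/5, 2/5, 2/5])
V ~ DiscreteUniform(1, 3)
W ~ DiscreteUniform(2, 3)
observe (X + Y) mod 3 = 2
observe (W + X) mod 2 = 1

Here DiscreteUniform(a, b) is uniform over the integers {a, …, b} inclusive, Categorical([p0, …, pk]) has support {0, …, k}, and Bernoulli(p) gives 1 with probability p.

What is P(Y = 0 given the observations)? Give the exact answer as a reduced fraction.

P(Y = 0 | obs) = 1/3

Enumerate traces; 36 have nonzero weight after conditioning:
  (X=1, U=2, Z=0, Y=1, V=1, W=2) weight 1/160
  (X=1, U=2, Z=0, Y=1, V=2, W=2) weight 1/160
  (X=1, U=2, Z=0, Y=1, V=3, W=2) weight 1/160
  (X=1, U=2, Z=1, Y=1, V=1, W=2) weight 1/160
  (X=1, U=2, Z=1, Y=1, V=2, W=2) weight 1/160
  (X=1, U=2, Z=1, Y=1, V=3, W=2) weight 1/160
  (X=1, U=2, Z=2, Y=1, V=1, W=2) weight 1/240
  (X=1, U=2, Z=2, Y=1, V=2, W=2) weight 1/240
  (X=2, U=2, Z=0, Y=0, V=1, W=3) weight 1/360
  … 27 more
Group by Y:
  weight(Y=0) = 1/20
  weight(Y=1) = 1/10
Total weight = 1/20 + 1/10 = 3/20
P(Y=0 | obs) = 1/20 / 3/20 = 1/3
P(Y=1 | obs) = 1/10 / 3/20 = 2/3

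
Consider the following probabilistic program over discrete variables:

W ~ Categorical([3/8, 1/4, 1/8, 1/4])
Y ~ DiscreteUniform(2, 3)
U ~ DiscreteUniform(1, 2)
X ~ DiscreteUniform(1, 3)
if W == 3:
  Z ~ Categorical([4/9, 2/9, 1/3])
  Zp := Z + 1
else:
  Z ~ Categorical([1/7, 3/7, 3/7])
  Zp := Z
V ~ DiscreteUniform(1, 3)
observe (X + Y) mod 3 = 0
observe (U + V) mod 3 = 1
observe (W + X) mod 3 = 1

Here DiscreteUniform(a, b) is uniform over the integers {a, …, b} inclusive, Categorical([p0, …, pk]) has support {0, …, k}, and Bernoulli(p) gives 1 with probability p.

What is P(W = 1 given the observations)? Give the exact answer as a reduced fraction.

P(W = 1 | obs) = 2/7

Enumerate traces; 18 have nonzero weight after conditioning:
  (W=0, Y=2, U=1, X=1, Z=0, V=3) weight 1/672
  (W=0, Y=2, U=1, X=1, Z=1, V=3) weight 1/224
  (W=0, Y=2, U=1, X=1, Z=2, V=3) weight 1/224
  (W=0, Y=2, U=2, X=1, Z=0, V=2) weight 1/672
  (W=0, Y=2, U=2, X=1, Z=1, V=2) weight 1/224
  (W=0, Y=2, U=2, X=1, Z=2, V=2) weight 1/224
  (W=1, Y=3, U=1, X=3, Z=0, V=3) weight 1/1008
  (W=1, Y=3, U=1, X=3, Z=1, V=3) weight 1/336
  (W=3, Y=2, U=1, X=1, Z=0, V=3) weight 1/324
  … 9 more
Group by W:
  weight(W=0) = 1/48
  weight(W=1) = 1/72
  weight(W=3) = 1/72
Total weight = 1/48 + 1/72 + 1/72 = 7/144
P(W=0 | obs) = 1/48 / 7/144 = 3/7
P(W=1 | obs) = 1/72 / 7/144 = 2/7
P(W=3 | obs) = 1/72 / 7/144 = 2/7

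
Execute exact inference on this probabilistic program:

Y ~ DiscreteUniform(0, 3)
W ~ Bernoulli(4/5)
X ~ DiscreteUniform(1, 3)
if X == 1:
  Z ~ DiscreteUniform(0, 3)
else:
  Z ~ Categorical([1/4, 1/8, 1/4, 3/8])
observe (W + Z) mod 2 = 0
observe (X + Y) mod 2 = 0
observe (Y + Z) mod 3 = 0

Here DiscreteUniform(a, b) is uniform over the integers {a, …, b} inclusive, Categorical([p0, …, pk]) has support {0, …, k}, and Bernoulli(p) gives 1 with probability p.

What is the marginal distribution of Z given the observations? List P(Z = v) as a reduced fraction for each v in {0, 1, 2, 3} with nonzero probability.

Enumerate traces; 9 have nonzero weight after conditioning:
  (Y=0, W=0, X=2, Z=0) weight 1/240
  (Y=0, W=1, X=2, Z=3) weight 1/40
  (Y=1, W=0, X=1, Z=2) weight 1/240
  (Y=1, W=0, X=3, Z=2) weight 1/240
  (Y=2, W=1, X=2, Z=1) weight 1/120
  (Y=3, W=0, X=1, Z=0) weight 1/240
  (Y=3, W=0, X=3, Z=0) weight 1/240
  (Y=3, W=1, X=1, Z=3) weight 1/60
  … 1 more
Group by Z:
  weight(Z=0) = 1/80
  weight(Z=1) = 1/120
  weight(Z=2) = 1/120
  weight(Z=3) = 1/15
Total weight = 1/80 + 1/120 + 1/120 + 1/15 = 23/240
P(Z=0 | obs) = 1/80 / 23/240 = 3/23
P(Z=1 | obs) = 1/120 / 23/240 = 2/23
P(Z=2 | obs) = 1/120 / 23/240 = 2/23
P(Z=3 | obs) = 1/15 / 23/240 = 16/23

P(Z=0) = 3/23, P(Z=1) = 2/23, P(Z=2) = 2/23, P(Z=3) = 16/23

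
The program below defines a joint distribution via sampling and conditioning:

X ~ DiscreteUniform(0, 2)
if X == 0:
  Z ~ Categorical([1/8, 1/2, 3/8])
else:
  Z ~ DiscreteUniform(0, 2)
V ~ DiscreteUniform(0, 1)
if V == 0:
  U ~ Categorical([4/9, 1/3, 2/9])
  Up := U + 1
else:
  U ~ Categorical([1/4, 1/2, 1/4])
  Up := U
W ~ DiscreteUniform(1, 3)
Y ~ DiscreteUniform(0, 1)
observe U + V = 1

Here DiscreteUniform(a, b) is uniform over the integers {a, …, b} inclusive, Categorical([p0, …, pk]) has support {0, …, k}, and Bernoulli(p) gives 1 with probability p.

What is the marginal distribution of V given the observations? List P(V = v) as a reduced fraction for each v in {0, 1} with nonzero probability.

P(V=0) = 4/7, P(V=1) = 3/7

Enumerate traces; 108 have nonzero weight after conditioning:
  (X=0, Z=0, V=0, U=1, W=1, Y=0) weight 1/864
  (X=0, Z=0, V=0, U=1, W=1, Y=1) weight 1/864
  (X=0, Z=0, V=0, U=1, W=2, Y=0) weight 1/864
  (X=0, Z=0, V=0, U=1, W=2, Y=1) weight 1/864
  (X=0, Z=0, V=0, U=1, W=3, Y=0) weight 1/864
  (X=0, Z=0, V=0, U=1, W=3, Y=1) weight 1/864
  (X=0, Z=0, V=1, U=0, W=1, Y=0) weight 1/1152
  (X=0, Z=0, V=1, U=0, W=1, Y=1) weight 1/1152
  … 100 more
Group by V:
  weight(V=0) = 1/6
  weight(V=1) = 1/8
Total weight = 1/6 + 1/8 = 7/24
P(V=0 | obs) = 1/6 / 7/24 = 4/7
P(V=1 | obs) = 1/8 / 7/24 = 3/7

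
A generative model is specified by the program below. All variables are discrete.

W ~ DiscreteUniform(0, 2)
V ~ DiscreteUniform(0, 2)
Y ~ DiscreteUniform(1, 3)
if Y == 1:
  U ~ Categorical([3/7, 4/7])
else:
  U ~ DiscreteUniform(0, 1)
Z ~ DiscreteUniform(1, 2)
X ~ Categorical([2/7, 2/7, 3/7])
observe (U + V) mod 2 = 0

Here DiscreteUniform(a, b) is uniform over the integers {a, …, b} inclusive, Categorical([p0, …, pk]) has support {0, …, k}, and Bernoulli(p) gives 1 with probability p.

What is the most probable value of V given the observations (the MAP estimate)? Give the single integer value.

argmax_v P(V = v | obs) = 1

Enumerate traces; 162 have nonzero weight after conditioning:
  (W=0, V=0, Y=1, U=0, Z=1, X=0) weight 1/441
  (W=0, V=0, Y=1, U=0, Z=1, X=1) weight 1/441
  (W=0, V=0, Y=1, U=0, Z=1, X=2) weight 1/294
  (W=0, V=0, Y=1, U=0, Z=2, X=0) weight 1/441
  (W=0, V=0, Y=1, U=0, Z=2, X=1) weight 1/441
  (W=0, V=0, Y=1, U=0, Z=2, X=2) weight 1/294
  (W=0, V=0, Y=2, U=0, Z=1, X=0) weight 1/378
  (W=0, V=0, Y=2, U=0, Z=1, X=1) weight 1/378
  (W=0, V=1, Y=1, U=1, Z=1, X=0) weight 4/1323
  (W=0, V=2, Y=1, U=0, Z=1, X=0) weight 1/441
  … 152 more
Group by V:
  weight(V=0) = 10/63
  weight(V=1) = 11/63
  weight(V=2) = 10/63
Total weight = 10/63 + 11/63 + 10/63 = 31/63
P(V=0 | obs) = 10/63 / 31/63 = 10/31
P(V=1 | obs) = 11/63 / 31/63 = 11/31
P(V=2 | obs) = 10/63 / 31/63 = 10/31
argmax = 1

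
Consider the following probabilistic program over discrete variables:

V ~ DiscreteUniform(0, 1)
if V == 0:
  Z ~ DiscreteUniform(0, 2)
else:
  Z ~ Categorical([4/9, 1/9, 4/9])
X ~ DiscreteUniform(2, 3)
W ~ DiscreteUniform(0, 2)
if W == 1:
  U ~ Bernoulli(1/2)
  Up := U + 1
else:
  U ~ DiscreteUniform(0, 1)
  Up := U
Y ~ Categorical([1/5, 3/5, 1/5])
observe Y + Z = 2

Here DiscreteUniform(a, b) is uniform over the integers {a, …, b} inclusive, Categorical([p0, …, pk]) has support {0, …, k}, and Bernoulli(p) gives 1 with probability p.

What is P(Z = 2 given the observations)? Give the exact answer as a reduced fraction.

Enumerate traces; 72 have nonzero weight after conditioning:
  (V=0, Z=0, X=2, W=0, U=0, Y=2) weight 1/360
  (V=0, Z=0, X=2, W=0, U=1, Y=2) weight 1/360
  (V=0, Z=0, X=2, W=1, U=0, Y=2) weight 1/360
  (V=0, Z=0, X=2, W=1, U=1, Y=2) weight 1/360
  (V=0, Z=0, X=2, W=2, U=0, Y=2) weight 1/360
  (V=0, Z=0, X=2, W=2, U=1, Y=2) weight 1/360
  (V=0, Z=0, X=3, W=0, U=0, Y=2) weight 1/360
  (V=0, Z=0, X=3, W=0, U=1, Y=2) weight 1/360
  (V=0, Z=1, X=2, W=0, U=0, Y=1) weight 1/120
  (V=0, Z=2, X=2, W=0, U=0, Y=0) weight 1/360
  … 62 more
Group by Z:
  weight(Z=0) = 7/90
  weight(Z=1) = 2/15
  weight(Z=2) = 7/90
Total weight = 7/90 + 2/15 + 7/90 = 13/45
P(Z=0 | obs) = 7/90 / 13/45 = 7/26
P(Z=1 | obs) = 2/15 / 13/45 = 6/13
P(Z=2 | obs) = 7/90 / 13/45 = 7/26

P(Z = 2 | obs) = 7/26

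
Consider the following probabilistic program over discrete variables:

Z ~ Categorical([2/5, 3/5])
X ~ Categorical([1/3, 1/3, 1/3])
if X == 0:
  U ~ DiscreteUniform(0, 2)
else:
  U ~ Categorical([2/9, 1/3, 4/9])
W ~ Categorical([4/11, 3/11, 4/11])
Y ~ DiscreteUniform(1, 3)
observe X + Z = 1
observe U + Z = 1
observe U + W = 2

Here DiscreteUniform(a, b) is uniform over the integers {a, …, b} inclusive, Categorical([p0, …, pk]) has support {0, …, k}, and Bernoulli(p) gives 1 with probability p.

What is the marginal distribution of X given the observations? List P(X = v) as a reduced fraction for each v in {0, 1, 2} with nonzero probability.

P(X=0) = 2/3, P(X=1) = 1/3

Enumerate traces; 6 have nonzero weight after conditioning:
  (Z=0, X=1, U=1, W=1, Y=1) weight 2/495
  (Z=0, X=1, U=1, W=1, Y=2) weight 2/495
  (Z=0, X=1, U=1, W=1, Y=3) weight 2/495
  (Z=1, X=0, U=0, W=2, Y=1) weight 4/495
  (Z=1, X=0, U=0, W=2, Y=2) weight 4/495
  (Z=1, X=0, U=0, W=2, Y=3) weight 4/495
Group by X:
  weight(X=0) = 4/165
  weight(X=1) = 2/165
Total weight = 4/165 + 2/165 = 2/55
P(X=0 | obs) = 4/165 / 2/55 = 2/3
P(X=1 | obs) = 2/165 / 2/55 = 1/3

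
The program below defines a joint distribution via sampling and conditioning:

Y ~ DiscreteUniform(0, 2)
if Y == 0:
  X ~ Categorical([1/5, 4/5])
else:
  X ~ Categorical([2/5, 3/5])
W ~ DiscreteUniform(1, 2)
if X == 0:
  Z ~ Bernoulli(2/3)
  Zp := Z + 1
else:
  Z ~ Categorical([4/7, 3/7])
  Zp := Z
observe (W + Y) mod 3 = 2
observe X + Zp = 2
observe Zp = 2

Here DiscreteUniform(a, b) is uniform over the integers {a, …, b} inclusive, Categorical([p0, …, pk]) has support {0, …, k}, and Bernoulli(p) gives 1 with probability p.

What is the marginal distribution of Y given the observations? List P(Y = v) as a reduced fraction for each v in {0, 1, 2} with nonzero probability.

P(Y=0) = 1/3, P(Y=1) = 2/3

Enumerate traces; 2 have nonzero weight after conditioning:
  (Y=0, X=0, W=2, Z=1) weight 1/45
  (Y=1, X=0, W=1, Z=1) weight 2/45
Group by Y:
  weight(Y=0) = 1/45
  weight(Y=1) = 2/45
Total weight = 1/45 + 2/45 = 1/15
P(Y=0 | obs) = 1/45 / 1/15 = 1/3
P(Y=1 | obs) = 2/45 / 1/15 = 2/3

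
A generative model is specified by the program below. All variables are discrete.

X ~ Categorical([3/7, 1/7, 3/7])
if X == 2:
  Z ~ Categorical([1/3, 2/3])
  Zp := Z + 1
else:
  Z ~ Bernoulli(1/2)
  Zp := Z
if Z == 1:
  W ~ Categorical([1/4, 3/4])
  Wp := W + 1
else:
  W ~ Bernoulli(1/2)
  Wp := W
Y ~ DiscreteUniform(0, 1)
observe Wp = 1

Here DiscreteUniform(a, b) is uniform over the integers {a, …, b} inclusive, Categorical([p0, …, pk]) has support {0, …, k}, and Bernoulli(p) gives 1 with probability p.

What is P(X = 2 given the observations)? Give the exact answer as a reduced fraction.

P(X = 2 | obs) = 2/5

Enumerate traces; 12 have nonzero weight after conditioning:
  (X=0, Z=0, W=1, Y=0) weight 3/56
  (X=0, Z=0, W=1, Y=1) weight 3/56
  (X=0, Z=1, W=0, Y=0) weight 3/112
  (X=0, Z=1, W=0, Y=1) weight 3/112
  (X=1, Z=0, W=1, Y=0) weight 1/56
  (X=1, Z=0, W=1, Y=1) weight 1/56
  (X=1, Z=1, W=0, Y=0) weight 1/112
  (X=1, Z=1, W=0, Y=1) weight 1/112
  (X=2, Z=0, W=1, Y=0) weight 1/28
  … 3 more
Group by X:
  weight(X=0) = 9/56
  weight(X=1) = 3/56
  weight(X=2) = 1/7
Total weight = 9/56 + 3/56 + 1/7 = 5/14
P(X=0 | obs) = 9/56 / 5/14 = 9/20
P(X=1 | obs) = 3/56 / 5/14 = 3/20
P(X=2 | obs) = 1/7 / 5/14 = 2/5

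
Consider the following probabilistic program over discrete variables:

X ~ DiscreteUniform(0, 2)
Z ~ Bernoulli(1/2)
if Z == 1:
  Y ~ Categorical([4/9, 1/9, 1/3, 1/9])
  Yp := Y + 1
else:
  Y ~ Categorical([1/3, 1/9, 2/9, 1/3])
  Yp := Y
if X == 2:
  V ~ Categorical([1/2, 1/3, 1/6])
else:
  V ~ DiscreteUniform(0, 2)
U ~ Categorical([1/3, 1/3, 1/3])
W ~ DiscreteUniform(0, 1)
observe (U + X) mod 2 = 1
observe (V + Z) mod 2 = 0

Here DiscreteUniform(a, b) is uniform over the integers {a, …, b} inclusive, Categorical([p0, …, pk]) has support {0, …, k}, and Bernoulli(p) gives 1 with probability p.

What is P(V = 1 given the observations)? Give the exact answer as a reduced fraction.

P(V = 1 | obs) = 1/3

Enumerate traces; 96 have nonzero weight after conditioning:
  (X=0, Z=0, Y=0, V=0, U=1, W=0) weight 1/324
  (X=0, Z=0, Y=0, V=0, U=1, W=1) weight 1/324
  (X=0, Z=0, Y=0, V=2, U=1, W=0) weight 1/324
  (X=0, Z=0, Y=0, V=2, U=1, W=1) weight 1/324
  (X=0, Z=0, Y=1, V=0, U=1, W=0) weight 1/972
  (X=0, Z=0, Y=1, V=0, U=1, W=1) weight 1/972
  (X=0, Z=0, Y=1, V=2, U=1, W=0) weight 1/972
  (X=0, Z=0, Y=1, V=2, U=1, W=1) weight 1/972
  (X=0, Z=1, Y=0, V=1, U=1, W=0) weight 1/243
  … 87 more
Group by V:
  weight(V=0) = 1/12
  weight(V=1) = 2/27
  weight(V=2) = 7/108
Total weight = 1/12 + 2/27 + 7/108 = 2/9
P(V=0 | obs) = 1/12 / 2/9 = 3/8
P(V=1 | obs) = 2/27 / 2/9 = 1/3
P(V=2 | obs) = 7/108 / 2/9 = 7/24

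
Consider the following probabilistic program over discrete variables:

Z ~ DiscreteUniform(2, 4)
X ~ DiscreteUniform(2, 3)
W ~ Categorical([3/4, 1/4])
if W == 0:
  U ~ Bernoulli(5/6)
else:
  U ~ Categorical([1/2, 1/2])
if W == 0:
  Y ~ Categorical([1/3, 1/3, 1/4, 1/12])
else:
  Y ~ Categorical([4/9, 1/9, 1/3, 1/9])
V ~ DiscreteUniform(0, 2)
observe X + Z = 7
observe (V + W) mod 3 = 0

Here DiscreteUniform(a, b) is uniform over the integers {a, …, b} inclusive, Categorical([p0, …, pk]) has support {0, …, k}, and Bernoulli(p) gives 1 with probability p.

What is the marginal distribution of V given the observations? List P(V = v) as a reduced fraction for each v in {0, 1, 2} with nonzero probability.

Enumerate traces; 16 have nonzero weight after conditioning:
  (Z=4, X=3, W=0, U=0, Y=0, V=0) weight 1/432
  (Z=4, X=3, W=0, U=0, Y=1, V=0) weight 1/432
  (Z=4, X=3, W=0, U=0, Y=2, V=0) weight 1/576
  (Z=4, X=3, W=0, U=0, Y=3, V=0) weight 1/1728
  (Z=4, X=3, W=0, U=1, Y=0, V=0) weight 5/432
  (Z=4, X=3, W=0, U=1, Y=1, V=0) weight 5/432
  (Z=4, X=3, W=0, U=1, Y=2, V=0) weight 5/576
  (Z=4, X=3, W=0, U=1, Y=3, V=0) weight 5/1728
  (Z=4, X=3, W=1, U=0, Y=0, V=2) weight 1/324
  … 7 more
Group by V:
  weight(V=0) = 1/24
  weight(V=2) = 1/72
Total weight = 1/24 + 1/72 = 1/18
P(V=0 | obs) = 1/24 / 1/18 = 3/4
P(V=2 | obs) = 1/72 / 1/18 = 1/4

P(V=0) = 3/4, P(V=2) = 1/4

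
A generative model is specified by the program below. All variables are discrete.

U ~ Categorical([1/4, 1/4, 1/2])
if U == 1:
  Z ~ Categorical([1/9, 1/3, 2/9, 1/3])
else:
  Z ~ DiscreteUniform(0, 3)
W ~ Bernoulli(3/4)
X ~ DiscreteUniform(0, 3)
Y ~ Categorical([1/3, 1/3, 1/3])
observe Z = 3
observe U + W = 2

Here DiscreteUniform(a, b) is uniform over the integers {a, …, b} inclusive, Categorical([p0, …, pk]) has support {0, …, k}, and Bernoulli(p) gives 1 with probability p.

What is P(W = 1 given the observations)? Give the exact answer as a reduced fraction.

Enumerate traces; 24 have nonzero weight after conditioning:
  (U=1, Z=3, W=1, X=0, Y=0) weight 1/192
  (U=1, Z=3, W=1, X=0, Y=1) weight 1/192
  (U=1, Z=3, W=1, X=0, Y=2) weight 1/192
  (U=1, Z=3, W=1, X=1, Y=0) weight 1/192
  (U=1, Z=3, W=1, X=1, Y=1) weight 1/192
  (U=1, Z=3, W=1, X=1, Y=2) weight 1/192
  (U=1, Z=3, W=1, X=2, Y=0) weight 1/192
  (U=1, Z=3, W=1, X=2, Y=1) weight 1/192
  (U=2, Z=3, W=0, X=0, Y=0) weight 1/384
  … 15 more
Group by W:
  weight(W=0) = 1/32
  weight(W=1) = 1/16
Total weight = 1/32 + 1/16 = 3/32
P(W=0 | obs) = 1/32 / 3/32 = 1/3
P(W=1 | obs) = 1/16 / 3/32 = 2/3

P(W = 1 | obs) = 2/3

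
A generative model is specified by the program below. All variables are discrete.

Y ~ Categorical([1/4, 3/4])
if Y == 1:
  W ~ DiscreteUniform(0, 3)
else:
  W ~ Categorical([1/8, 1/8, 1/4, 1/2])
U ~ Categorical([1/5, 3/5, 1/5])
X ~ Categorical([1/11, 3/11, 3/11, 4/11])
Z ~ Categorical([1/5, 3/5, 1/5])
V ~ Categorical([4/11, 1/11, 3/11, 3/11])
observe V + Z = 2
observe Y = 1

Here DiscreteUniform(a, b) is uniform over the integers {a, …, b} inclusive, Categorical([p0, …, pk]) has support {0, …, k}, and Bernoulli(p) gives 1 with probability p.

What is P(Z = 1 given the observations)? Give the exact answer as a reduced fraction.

Enumerate traces; 144 have nonzero weight after conditioning:
  (Y=1, W=0, U=0, X=0, Z=0, V=2) weight 9/48400
  (Y=1, W=0, U=0, X=0, Z=1, V=1) weight 9/48400
  (Y=1, W=0, U=0, X=0, Z=2, V=0) weight 3/12100
  (Y=1, W=0, U=0, X=1, Z=0, V=2) weight 27/48400
  (Y=1, W=0, U=0, X=1, Z=1, V=1) weight 27/48400
  (Y=1, W=0, U=0, X=1, Z=2, V=0) weight 9/12100
  (Y=1, W=0, U=0, X=2, Z=0, V=2) weight 27/48400
  (Y=1, W=0, U=0, X=2, Z=1, V=1) weight 27/48400
  … 136 more
Group by Z:
  weight(Z=0) = 9/220
  weight(Z=1) = 9/220
  weight(Z=2) = 3/55
Total weight = 9/220 + 9/220 + 3/55 = 3/22
P(Z=0 | obs) = 9/220 / 3/22 = 3/10
P(Z=1 | obs) = 9/220 / 3/22 = 3/10
P(Z=2 | obs) = 3/55 / 3/22 = 2/5

P(Z = 1 | obs) = 3/10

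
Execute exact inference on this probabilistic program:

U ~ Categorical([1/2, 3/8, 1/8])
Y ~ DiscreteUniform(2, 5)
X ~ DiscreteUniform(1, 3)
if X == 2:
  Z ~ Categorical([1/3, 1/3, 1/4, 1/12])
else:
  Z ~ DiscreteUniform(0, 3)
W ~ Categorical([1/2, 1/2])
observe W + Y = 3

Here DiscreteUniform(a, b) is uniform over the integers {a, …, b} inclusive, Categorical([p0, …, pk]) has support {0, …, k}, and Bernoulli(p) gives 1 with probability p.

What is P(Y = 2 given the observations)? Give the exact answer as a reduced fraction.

P(Y = 2 | obs) = 1/2

Enumerate traces; 72 have nonzero weight after conditioning:
  (U=0, Y=2, X=1, Z=0, W=1) weight 1/192
  (U=0, Y=2, X=1, Z=1, W=1) weight 1/192
  (U=0, Y=2, X=1, Z=2, W=1) weight 1/192
  (U=0, Y=2, X=1, Z=3, W=1) weight 1/192
  (U=0, Y=2, X=2, Z=0, W=1) weight 1/144
  (U=0, Y=2, X=2, Z=1, W=1) weight 1/144
  (U=0, Y=2, X=2, Z=2, W=1) weight 1/192
  (U=0, Y=2, X=2, Z=3, W=1) weight 1/576
  (U=0, Y=3, X=1, Z=0, W=0) weight 1/192
  … 63 more
Group by Y:
  weight(Y=2) = 1/8
  weight(Y=3) = 1/8
Total weight = 1/8 + 1/8 = 1/4
P(Y=2 | obs) = 1/8 / 1/4 = 1/2
P(Y=3 | obs) = 1/8 / 1/4 = 1/2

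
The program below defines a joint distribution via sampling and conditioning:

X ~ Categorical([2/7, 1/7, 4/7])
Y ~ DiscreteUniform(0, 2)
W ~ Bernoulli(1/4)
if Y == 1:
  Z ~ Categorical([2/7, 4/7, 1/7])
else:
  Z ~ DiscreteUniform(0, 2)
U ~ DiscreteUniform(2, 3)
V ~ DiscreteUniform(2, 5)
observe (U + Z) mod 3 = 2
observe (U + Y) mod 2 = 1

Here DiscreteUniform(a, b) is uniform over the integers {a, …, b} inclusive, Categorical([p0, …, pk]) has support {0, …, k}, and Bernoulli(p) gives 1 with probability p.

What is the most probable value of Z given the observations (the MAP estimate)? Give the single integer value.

argmax_v P(Z = v | obs) = 2

Enumerate traces; 72 have nonzero weight after conditioning:
  (X=0, Y=0, W=0, Z=2, U=3, V=2) weight 1/336
  (X=0, Y=0, W=0, Z=2, U=3, V=3) weight 1/336
  (X=0, Y=0, W=0, Z=2, U=3, V=4) weight 1/336
  (X=0, Y=0, W=0, Z=2, U=3, V=5) weight 1/336
  (X=0, Y=0, W=1, Z=2, U=3, V=2) weight 1/1008
  (X=0, Y=0, W=1, Z=2, U=3, V=3) weight 1/1008
  (X=0, Y=0, W=1, Z=2, U=3, V=4) weight 1/1008
  (X=0, Y=0, W=1, Z=2, U=3, V=5) weight 1/1008
  (X=0, Y=1, W=0, Z=0, U=2, V=2) weight 1/392
  … 63 more
Group by Z:
  weight(Z=0) = 1/21
  weight(Z=2) = 1/9
Total weight = 1/21 + 1/9 = 10/63
P(Z=0 | obs) = 1/21 / 10/63 = 3/10
P(Z=2 | obs) = 1/9 / 10/63 = 7/10
argmax = 2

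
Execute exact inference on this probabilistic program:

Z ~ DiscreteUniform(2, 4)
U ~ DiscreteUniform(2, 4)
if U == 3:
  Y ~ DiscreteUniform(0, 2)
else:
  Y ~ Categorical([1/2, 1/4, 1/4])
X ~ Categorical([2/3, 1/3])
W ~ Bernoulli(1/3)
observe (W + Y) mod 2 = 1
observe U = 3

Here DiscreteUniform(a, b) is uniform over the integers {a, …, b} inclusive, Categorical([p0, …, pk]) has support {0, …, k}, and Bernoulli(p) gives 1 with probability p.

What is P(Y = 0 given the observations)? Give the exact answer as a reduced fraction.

Enumerate traces; 18 have nonzero weight after conditioning:
  (Z=2, U=3, Y=0, X=0, W=1) weight 2/243
  (Z=2, U=3, Y=0, X=1, W=1) weight 1/243
  (Z=2, U=3, Y=1, X=0, W=0) weight 4/243
  (Z=2, U=3, Y=1, X=1, W=0) weight 2/243
  (Z=2, U=3, Y=2, X=0, W=1) weight 2/243
  (Z=2, U=3, Y=2, X=1, W=1) weight 1/243
  (Z=3, U=3, Y=0, X=0, W=1) weight 2/243
  (Z=3, U=3, Y=0, X=1, W=1) weight 1/243
  … 10 more
Group by Y:
  weight(Y=0) = 1/27
  weight(Y=1) = 2/27
  weight(Y=2) = 1/27
Total weight = 1/27 + 2/27 + 1/27 = 4/27
P(Y=0 | obs) = 1/27 / 4/27 = 1/4
P(Y=1 | obs) = 2/27 / 4/27 = 1/2
P(Y=2 | obs) = 1/27 / 4/27 = 1/4

P(Y = 0 | obs) = 1/4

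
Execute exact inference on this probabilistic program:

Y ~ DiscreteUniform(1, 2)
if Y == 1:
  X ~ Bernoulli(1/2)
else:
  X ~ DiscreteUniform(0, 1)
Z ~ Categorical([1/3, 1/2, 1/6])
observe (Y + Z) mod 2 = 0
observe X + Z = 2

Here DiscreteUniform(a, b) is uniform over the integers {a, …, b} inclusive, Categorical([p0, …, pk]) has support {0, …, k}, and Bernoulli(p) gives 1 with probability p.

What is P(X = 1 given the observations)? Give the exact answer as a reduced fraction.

P(X = 1 | obs) = 3/4

Enumerate traces; 2 have nonzero weight after conditioning:
  (Y=1, X=1, Z=1) weight 1/8
  (Y=2, X=0, Z=2) weight 1/24
Group by X:
  weight(X=0) = 1/24
  weight(X=1) = 1/8
Total weight = 1/24 + 1/8 = 1/6
P(X=0 | obs) = 1/24 / 1/6 = 1/4
P(X=1 | obs) = 1/8 / 1/6 = 3/4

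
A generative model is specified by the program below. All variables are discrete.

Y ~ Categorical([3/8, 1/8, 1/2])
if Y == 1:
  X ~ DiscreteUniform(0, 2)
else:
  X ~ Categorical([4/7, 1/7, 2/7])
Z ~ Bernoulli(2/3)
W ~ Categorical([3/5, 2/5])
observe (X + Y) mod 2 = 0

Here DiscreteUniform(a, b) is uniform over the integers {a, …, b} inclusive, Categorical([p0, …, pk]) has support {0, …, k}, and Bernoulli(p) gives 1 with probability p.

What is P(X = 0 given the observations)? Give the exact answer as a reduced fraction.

P(X = 0 | obs) = 12/19

Enumerate traces; 20 have nonzero weight after conditioning:
  (Y=0, X=0, Z=0, W=0) weight 3/70
  (Y=0, X=0, Z=0, W=1) weight 1/35
  (Y=0, X=0, Z=1, W=0) weight 3/35
  (Y=0, X=0, Z=1, W=1) weight 2/35
  (Y=0, X=2, Z=0, W=0) weight 3/140
  (Y=0, X=2, Z=0, W=1) weight 1/70
  (Y=0, X=2, Z=1, W=0) weight 3/70
  (Y=0, X=2, Z=1, W=1) weight 1/35
  (Y=1, X=1, Z=0, W=0) weight 1/120
  … 11 more
Group by X:
  weight(X=0) = 1/2
  weight(X=1) = 1/24
  weight(X=2) = 1/4
Total weight = 1/2 + 1/24 + 1/4 = 19/24
P(X=0 | obs) = 1/2 / 19/24 = 12/19
P(X=1 | obs) = 1/24 / 19/24 = 1/19
P(X=2 | obs) = 1/4 / 19/24 = 6/19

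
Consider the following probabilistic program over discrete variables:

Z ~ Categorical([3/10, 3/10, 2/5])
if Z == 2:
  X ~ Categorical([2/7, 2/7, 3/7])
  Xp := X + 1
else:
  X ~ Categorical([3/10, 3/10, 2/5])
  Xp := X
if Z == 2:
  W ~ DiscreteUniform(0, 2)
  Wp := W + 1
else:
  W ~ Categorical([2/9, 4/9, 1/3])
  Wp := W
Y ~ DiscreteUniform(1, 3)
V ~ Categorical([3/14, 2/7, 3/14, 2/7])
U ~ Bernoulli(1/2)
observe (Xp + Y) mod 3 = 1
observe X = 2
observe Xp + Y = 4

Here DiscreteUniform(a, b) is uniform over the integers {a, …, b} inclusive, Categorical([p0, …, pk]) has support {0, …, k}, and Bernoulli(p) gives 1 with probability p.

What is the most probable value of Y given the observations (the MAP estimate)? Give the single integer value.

Enumerate traces; 72 have nonzero weight after conditioning:
  (Z=0, X=2, W=0, Y=2, V=0, U=0) weight 1/1050
  (Z=0, X=2, W=0, Y=2, V=0, U=1) weight 1/1050
  (Z=0, X=2, W=0, Y=2, V=1, U=0) weight 2/1575
  (Z=0, X=2, W=0, Y=2, V=1, U=1) weight 2/1575
  (Z=0, X=2, W=0, Y=2, V=2, U=0) weight 1/1050
  (Z=0, X=2, W=0, Y=2, V=2, U=1) weight 1/1050
  (Z=0, X=2, W=0, Y=2, V=3, U=0) weight 2/1575
  (Z=0, X=2, W=0, Y=2, V=3, U=1) weight 2/1575
  (Z=2, X=2, W=0, Y=1, V=0, U=0) weight 1/490
  … 63 more
Group by Y:
  weight(Y=1) = 2/35
  weight(Y=2) = 2/25
Total weight = 2/35 + 2/25 = 24/175
P(Y=1 | obs) = 2/35 / 24/175 = 5/12
P(Y=2 | obs) = 2/25 / 24/175 = 7/12
argmax = 2

argmax_v P(Y = v | obs) = 2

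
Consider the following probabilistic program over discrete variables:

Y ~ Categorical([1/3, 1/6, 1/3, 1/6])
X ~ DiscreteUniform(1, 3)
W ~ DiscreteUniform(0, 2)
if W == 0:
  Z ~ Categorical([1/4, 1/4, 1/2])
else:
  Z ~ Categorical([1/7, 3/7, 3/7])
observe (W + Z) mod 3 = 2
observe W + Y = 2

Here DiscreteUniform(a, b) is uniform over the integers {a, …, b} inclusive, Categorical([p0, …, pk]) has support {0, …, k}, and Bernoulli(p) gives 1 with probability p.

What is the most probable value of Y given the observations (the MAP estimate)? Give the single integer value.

argmax_v P(Y = v | obs) = 2

Enumerate traces; 9 have nonzero weight after conditioning:
  (Y=0, X=1, W=2, Z=0) weight 1/189
  (Y=0, X=2, W=2, Z=0) weight 1/189
  (Y=0, X=3, W=2, Z=0) weight 1/189
  (Y=1, X=1, W=1, Z=1) weight 1/126
  (Y=1, X=2, W=1, Z=1) weight 1/126
  (Y=1, X=3, W=1, Z=1) weight 1/126
  (Y=2, X=1, W=0, Z=2) weight 1/54
  (Y=2, X=2, W=0, Z=2) weight 1/54
  … 1 more
Group by Y:
  weight(Y=0) = 1/63
  weight(Y=1) = 1/42
  weight(Y=2) = 1/18
Total weight = 1/63 + 1/42 + 1/18 = 2/21
P(Y=0 | obs) = 1/63 / 2/21 = 1/6
P(Y=1 | obs) = 1/42 / 2/21 = 1/4
P(Y=2 | obs) = 1/18 / 2/21 = 7/12
argmax = 2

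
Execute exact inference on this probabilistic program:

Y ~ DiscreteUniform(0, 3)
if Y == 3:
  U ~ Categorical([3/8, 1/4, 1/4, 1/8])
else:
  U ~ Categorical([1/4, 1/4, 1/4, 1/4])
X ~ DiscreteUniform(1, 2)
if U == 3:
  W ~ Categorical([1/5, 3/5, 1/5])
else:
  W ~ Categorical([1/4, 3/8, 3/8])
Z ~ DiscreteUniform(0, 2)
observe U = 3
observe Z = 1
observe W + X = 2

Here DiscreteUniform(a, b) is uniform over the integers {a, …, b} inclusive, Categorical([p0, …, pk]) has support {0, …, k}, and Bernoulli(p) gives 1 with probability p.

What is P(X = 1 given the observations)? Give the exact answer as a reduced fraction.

Enumerate traces; 8 have nonzero weight after conditioning:
  (Y=0, U=3, X=1, W=1, Z=1) weight 1/160
  (Y=0, U=3, X=2, W=0, Z=1) weight 1/480
  (Y=1, U=3, X=1, W=1, Z=1) weight 1/160
  (Y=1, U=3, X=2, W=0, Z=1) weight 1/480
  (Y=2, U=3, X=1, W=1, Z=1) weight 1/160
  (Y=2, U=3, X=2, W=0, Z=1) weight 1/480
  (Y=3, U=3, X=1, W=1, Z=1) weight 1/320
  (Y=3, U=3, X=2, W=0, Z=1) weight 1/960
Group by X:
  weight(X=1) = 7/320
  weight(X=2) = 7/960
Total weight = 7/320 + 7/960 = 7/240
P(X=1 | obs) = 7/320 / 7/240 = 3/4
P(X=2 | obs) = 7/960 / 7/240 = 1/4

P(X = 1 | obs) = 3/4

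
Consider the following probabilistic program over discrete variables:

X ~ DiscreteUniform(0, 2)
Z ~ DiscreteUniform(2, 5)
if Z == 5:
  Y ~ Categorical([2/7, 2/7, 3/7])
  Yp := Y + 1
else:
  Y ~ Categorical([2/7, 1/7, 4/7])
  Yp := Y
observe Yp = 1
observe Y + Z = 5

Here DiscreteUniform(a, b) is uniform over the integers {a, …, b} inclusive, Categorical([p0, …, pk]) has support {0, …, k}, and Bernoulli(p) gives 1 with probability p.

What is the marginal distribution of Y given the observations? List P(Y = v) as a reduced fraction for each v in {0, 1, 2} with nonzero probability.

Enumerate traces; 6 have nonzero weight after conditioning:
  (X=0, Z=4, Y=1) weight 1/84
  (X=0, Z=5, Y=0) weight 1/42
  (X=1, Z=4, Y=1) weight 1/84
  (X=1, Z=5, Y=0) weight 1/42
  (X=2, Z=4, Y=1) weight 1/84
  (X=2, Z=5, Y=0) weight 1/42
Group by Y:
  weight(Y=0) = 1/14
  weight(Y=1) = 1/28
Total weight = 1/14 + 1/28 = 3/28
P(Y=0 | obs) = 1/14 / 3/28 = 2/3
P(Y=1 | obs) = 1/28 / 3/28 = 1/3

P(Y=0) = 2/3, P(Y=1) = 1/3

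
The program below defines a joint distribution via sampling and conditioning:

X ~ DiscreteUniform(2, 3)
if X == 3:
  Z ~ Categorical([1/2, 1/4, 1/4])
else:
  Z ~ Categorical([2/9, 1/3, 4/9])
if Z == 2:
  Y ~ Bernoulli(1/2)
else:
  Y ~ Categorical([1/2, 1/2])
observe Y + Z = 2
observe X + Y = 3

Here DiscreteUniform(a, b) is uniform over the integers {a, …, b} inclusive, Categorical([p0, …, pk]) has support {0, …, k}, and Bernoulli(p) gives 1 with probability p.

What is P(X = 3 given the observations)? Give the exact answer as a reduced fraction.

P(X = 3 | obs) = 3/7

Enumerate traces; 2 have nonzero weight after conditioning:
  (X=2, Z=1, Y=1) weight 1/12
  (X=3, Z=2, Y=0) weight 1/16
Group by X:
  weight(X=2) = 1/12
  weight(X=3) = 1/16
Total weight = 1/12 + 1/16 = 7/48
P(X=2 | obs) = 1/12 / 7/48 = 4/7
P(X=3 | obs) = 1/16 / 7/48 = 3/7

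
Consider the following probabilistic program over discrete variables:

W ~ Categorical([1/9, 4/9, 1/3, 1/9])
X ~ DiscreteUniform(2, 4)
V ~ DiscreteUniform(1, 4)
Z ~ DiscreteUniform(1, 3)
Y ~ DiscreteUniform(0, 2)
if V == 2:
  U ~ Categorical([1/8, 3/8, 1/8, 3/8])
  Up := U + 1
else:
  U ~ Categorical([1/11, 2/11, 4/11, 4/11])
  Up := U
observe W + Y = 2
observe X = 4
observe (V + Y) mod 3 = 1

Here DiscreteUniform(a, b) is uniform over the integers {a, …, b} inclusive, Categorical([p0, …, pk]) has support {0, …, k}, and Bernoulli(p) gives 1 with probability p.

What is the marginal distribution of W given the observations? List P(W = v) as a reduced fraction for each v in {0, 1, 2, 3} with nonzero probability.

Enumerate traces; 48 have nonzero weight after conditioning:
  (W=0, X=4, V=2, Z=1, Y=2, U=0) weight 1/7776
  (W=0, X=4, V=2, Z=1, Y=2, U=1) weight 1/2592
  (W=0, X=4, V=2, Z=1, Y=2, U=2) weight 1/7776
  (W=0, X=4, V=2, Z=1, Y=2, U=3) weight 1/2592
  (W=0, X=4, V=2, Z=2, Y=2, U=0) weight 1/7776
  (W=0, X=4, V=2, Z=2, Y=2, U=1) weight 1/2592
  (W=0, X=4, V=2, Z=2, Y=2, U=2) weight 1/7776
  (W=0, X=4, V=2, Z=2, Y=2, U=3) weight 1/2592
  (W=1, X=4, V=3, Z=1, Y=1, U=0) weight 1/2673
  (W=2, X=4, V=1, Z=1, Y=0, U=0) weight 1/3564
  … 38 more
Group by W:
  weight(W=0) = 1/324
  weight(W=1) = 1/81
  weight(W=2) = 1/54
Total weight = 1/324 + 1/81 + 1/54 = 11/324
P(W=0 | obs) = 1/324 / 11/324 = 1/11
P(W=1 | obs) = 1/81 / 11/324 = 4/11
P(W=2 | obs) = 1/54 / 11/324 = 6/11

P(W=0) = 1/11, P(W=1) = 4/11, P(W=2) = 6/11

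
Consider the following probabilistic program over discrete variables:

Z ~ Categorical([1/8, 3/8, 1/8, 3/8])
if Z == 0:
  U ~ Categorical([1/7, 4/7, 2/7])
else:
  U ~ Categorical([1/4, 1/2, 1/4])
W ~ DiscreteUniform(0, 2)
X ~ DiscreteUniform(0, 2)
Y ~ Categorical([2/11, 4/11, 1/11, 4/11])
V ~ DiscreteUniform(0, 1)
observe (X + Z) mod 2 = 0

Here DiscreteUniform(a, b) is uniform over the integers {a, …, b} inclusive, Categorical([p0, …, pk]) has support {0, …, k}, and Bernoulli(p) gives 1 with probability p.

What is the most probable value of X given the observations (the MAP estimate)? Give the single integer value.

argmax_v P(X = v | obs) = 1

Enumerate traces; 432 have nonzero weight after conditioning:
  (Z=0, U=0, W=0, X=0, Y=0, V=0) weight 1/5544
  (Z=0, U=0, W=0, X=0, Y=0, V=1) weight 1/5544
  (Z=0, U=0, W=0, X=0, Y=1, V=0) weight 1/2772
  (Z=0, U=0, W=0, X=0, Y=1, V=1) weight 1/2772
  (Z=0, U=0, W=0, X=0, Y=2, V=0) weight 1/11088
  (Z=0, U=0, W=0, X=0, Y=2, V=1) weight 1/11088
  (Z=0, U=0, W=0, X=0, Y=3, V=0) weight 1/2772
  (Z=0, U=0, W=0, X=0, Y=3, V=1) weight 1/2772
  (Z=0, U=0, W=0, X=2, Y=0, V=0) weight 1/5544
  (Z=1, U=0, W=0, X=1, Y=0, V=0) weight 1/1056
  … 422 more
Group by X:
  weight(X=0) = 1/12
  weight(X=1) = 1/4
  weight(X=2) = 1/12
Total weight = 1/12 + 1/4 + 1/12 = 5/12
P(X=0 | obs) = 1/12 / 5/12 = 1/5
P(X=1 | obs) = 1/4 / 5/12 = 3/5
P(X=2 | obs) = 1/12 / 5/12 = 1/5
argmax = 1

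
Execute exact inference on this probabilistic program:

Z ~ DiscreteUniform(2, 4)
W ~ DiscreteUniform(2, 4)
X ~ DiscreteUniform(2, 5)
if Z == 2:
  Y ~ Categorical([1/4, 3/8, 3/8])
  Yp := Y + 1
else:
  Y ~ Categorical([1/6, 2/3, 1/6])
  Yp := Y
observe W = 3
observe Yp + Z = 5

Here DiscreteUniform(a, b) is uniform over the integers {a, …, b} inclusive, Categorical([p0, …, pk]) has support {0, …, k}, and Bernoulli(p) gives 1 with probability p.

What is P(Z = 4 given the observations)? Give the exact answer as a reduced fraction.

P(Z = 4 | obs) = 16/29

Enumerate traces; 12 have nonzero weight after conditioning:
  (Z=2, W=3, X=2, Y=2) weight 1/96
  (Z=2, W=3, X=3, Y=2) weight 1/96
  (Z=2, W=3, X=4, Y=2) weight 1/96
  (Z=2, W=3, X=5, Y=2) weight 1/96
  (Z=3, W=3, X=2, Y=2) weight 1/216
  (Z=3, W=3, X=3, Y=2) weight 1/216
  (Z=3, W=3, X=4, Y=2) weight 1/216
  (Z=3, W=3, X=5, Y=2) weight 1/216
  (Z=4, W=3, X=2, Y=1) weight 1/54
  … 3 more
Group by Z:
  weight(Z=2) = 1/24
  weight(Z=3) = 1/54
  weight(Z=4) = 2/27
Total weight = 1/24 + 1/54 + 2/27 = 29/216
P(Z=2 | obs) = 1/24 / 29/216 = 9/29
P(Z=3 | obs) = 1/54 / 29/216 = 4/29
P(Z=4 | obs) = 2/27 / 29/216 = 16/29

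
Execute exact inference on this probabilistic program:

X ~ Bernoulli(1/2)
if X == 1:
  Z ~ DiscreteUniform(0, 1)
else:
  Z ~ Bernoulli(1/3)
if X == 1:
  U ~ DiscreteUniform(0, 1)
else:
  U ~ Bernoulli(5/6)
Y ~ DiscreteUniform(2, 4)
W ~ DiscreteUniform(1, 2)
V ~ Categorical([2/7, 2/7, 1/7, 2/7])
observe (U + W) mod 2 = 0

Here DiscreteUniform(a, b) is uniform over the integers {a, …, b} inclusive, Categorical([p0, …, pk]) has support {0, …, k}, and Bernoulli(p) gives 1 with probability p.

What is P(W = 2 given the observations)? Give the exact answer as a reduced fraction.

Enumerate traces; 96 have nonzero weight after conditioning:
  (X=0, Z=0, U=0, Y=2, W=2, V=0) weight 1/378
  (X=0, Z=0, U=0, Y=2, W=2, V=1) weight 1/378
  (X=0, Z=0, U=0, Y=2, W=2, V=2) weight 1/756
  (X=0, Z=0, U=0, Y=2, W=2, V=3) weight 1/378
  (X=0, Z=0, U=0, Y=3, W=2, V=0) weight 1/378
  (X=0, Z=0, U=0, Y=3, W=2, V=1) weight 1/378
  (X=0, Z=0, U=0, Y=3, W=2, V=2) weight 1/756
  (X=0, Z=0, U=0, Y=3, W=2, V=3) weight 1/378
  (X=0, Z=0, U=1, Y=2, W=1, V=0) weight 5/378
  … 87 more
Group by W:
  weight(W=1) = 1/3
  weight(W=2) = 1/6
Total weight = 1/3 + 1/6 = 1/2
P(W=1 | obs) = 1/3 / 1/2 = 2/3
P(W=2 | obs) = 1/6 / 1/2 = 1/3

P(W = 2 | obs) = 1/3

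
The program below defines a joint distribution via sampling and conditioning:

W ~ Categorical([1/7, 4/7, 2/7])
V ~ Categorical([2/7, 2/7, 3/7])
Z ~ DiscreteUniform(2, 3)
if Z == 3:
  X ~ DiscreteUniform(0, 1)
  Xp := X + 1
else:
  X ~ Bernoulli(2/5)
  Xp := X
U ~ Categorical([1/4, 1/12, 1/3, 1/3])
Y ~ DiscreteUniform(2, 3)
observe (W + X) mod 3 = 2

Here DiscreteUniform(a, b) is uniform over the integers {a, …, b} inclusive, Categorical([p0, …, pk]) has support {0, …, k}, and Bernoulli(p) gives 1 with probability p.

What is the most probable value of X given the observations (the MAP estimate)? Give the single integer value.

argmax_v P(X = v | obs) = 1

Enumerate traces; 96 have nonzero weight after conditioning:
  (W=1, V=0, Z=2, X=1, U=0, Y=2) weight 1/245
  (W=1, V=0, Z=2, X=1, U=0, Y=3) weight 1/245
  (W=1, V=0, Z=2, X=1, U=1, Y=2) weight 1/735
  (W=1, V=0, Z=2, X=1, U=1, Y=3) weight 1/735
  (W=1, V=0, Z=2, X=1, U=2, Y=2) weight 4/735
  (W=1, V=0, Z=2, X=1, U=2, Y=3) weight 4/735
  (W=1, V=0, Z=2, X=1, U=3, Y=2) weight 4/735
  (W=1, V=0, Z=2, X=1, U=3, Y=3) weight 4/735
  (W=2, V=0, Z=2, X=0, U=0, Y=2) weight 3/980
  … 87 more
Group by X:
  weight(X=0) = 11/70
  weight(X=1) = 9/35
Total weight = 11/70 + 9/35 = 29/70
P(X=0 | obs) = 11/70 / 29/70 = 11/29
P(X=1 | obs) = 9/35 / 29/70 = 18/29
argmax = 1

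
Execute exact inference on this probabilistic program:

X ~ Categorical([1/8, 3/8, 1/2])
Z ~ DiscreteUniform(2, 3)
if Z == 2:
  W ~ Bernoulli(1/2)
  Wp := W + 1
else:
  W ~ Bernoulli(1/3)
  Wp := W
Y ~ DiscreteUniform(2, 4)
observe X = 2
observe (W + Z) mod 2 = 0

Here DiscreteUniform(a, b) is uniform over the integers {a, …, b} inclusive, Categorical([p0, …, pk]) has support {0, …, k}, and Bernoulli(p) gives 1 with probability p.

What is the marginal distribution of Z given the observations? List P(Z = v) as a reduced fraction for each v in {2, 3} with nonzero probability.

Enumerate traces; 6 have nonzero weight after conditioning:
  (X=2, Z=2, W=0, Y=2) weight 1/24
  (X=2, Z=2, W=0, Y=3) weight 1/24
  (X=2, Z=2, W=0, Y=4) weight 1/24
  (X=2, Z=3, W=1, Y=2) weight 1/36
  (X=2, Z=3, W=1, Y=3) weight 1/36
  (X=2, Z=3, W=1, Y=4) weight 1/36
Group by Z:
  weight(Z=2) = 1/8
  weight(Z=3) = 1/12
Total weight = 1/8 + 1/12 = 5/24
P(Z=2 | obs) = 1/8 / 5/24 = 3/5
P(Z=3 | obs) = 1/12 / 5/24 = 2/5

P(Z=2) = 3/5, P(Z=3) = 2/5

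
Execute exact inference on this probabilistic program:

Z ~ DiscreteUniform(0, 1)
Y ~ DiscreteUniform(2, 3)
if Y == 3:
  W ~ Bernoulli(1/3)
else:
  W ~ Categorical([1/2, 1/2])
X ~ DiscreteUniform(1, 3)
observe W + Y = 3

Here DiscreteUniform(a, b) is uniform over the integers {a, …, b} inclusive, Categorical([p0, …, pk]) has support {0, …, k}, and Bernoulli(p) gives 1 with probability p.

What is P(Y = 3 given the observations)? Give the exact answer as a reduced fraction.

P(Y = 3 | obs) = 4/7

Enumerate traces; 12 have nonzero weight after conditioning:
  (Z=0, Y=2, W=1, X=1) weight 1/24
  (Z=0, Y=2, W=1, X=2) weight 1/24
  (Z=0, Y=2, W=1, X=3) weight 1/24
  (Z=0, Y=3, W=0, X=1) weight 1/18
  (Z=0, Y=3, W=0, X=2) weight 1/18
  (Z=0, Y=3, W=0, X=3) weight 1/18
  (Z=1, Y=2, W=1, X=1) weight 1/24
  (Z=1, Y=2, W=1, X=2) weight 1/24
  … 4 more
Group by Y:
  weight(Y=2) = 1/4
  weight(Y=3) = 1/3
Total weight = 1/4 + 1/3 = 7/12
P(Y=2 | obs) = 1/4 / 7/12 = 3/7
P(Y=3 | obs) = 1/3 / 7/12 = 4/7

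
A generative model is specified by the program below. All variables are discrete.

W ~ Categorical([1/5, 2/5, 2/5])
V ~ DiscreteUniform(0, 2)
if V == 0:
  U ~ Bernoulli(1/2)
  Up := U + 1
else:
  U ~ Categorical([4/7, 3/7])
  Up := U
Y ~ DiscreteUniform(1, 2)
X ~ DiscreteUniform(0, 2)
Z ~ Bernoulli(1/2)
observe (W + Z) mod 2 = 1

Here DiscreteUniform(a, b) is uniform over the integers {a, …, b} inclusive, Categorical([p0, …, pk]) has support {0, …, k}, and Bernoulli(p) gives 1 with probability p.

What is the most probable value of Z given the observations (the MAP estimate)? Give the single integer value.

argmax_v P(Z = v | obs) = 1

Enumerate traces; 108 have nonzero weight after conditioning:
  (W=0, V=0, U=0, Y=1, X=0, Z=1) weight 1/360
  (W=0, V=0, U=0, Y=1, X=1, Z=1) weight 1/360
  (W=0, V=0, U=0, Y=1, X=2, Z=1) weight 1/360
  (W=0, V=0, U=0, Y=2, X=0, Z=1) weight 1/360
  (W=0, V=0, U=0, Y=2, X=1, Z=1) weight 1/360
  (W=0, V=0, U=0, Y=2, X=2, Z=1) weight 1/360
  (W=0, V=0, U=1, Y=1, X=0, Z=1) weight 1/360
  (W=0, V=0, U=1, Y=1, X=1, Z=1) weight 1/360
  (W=1, V=0, U=0, Y=1, X=0, Z=0) weight 1/180
  … 99 more
Group by Z:
  weight(Z=0) = 1/5
  weight(Z=1) = 3/10
Total weight = 1/5 + 3/10 = 1/2
P(Z=0 | obs) = 1/5 / 1/2 = 2/5
P(Z=1 | obs) = 3/10 / 1/2 = 3/5
argmax = 1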